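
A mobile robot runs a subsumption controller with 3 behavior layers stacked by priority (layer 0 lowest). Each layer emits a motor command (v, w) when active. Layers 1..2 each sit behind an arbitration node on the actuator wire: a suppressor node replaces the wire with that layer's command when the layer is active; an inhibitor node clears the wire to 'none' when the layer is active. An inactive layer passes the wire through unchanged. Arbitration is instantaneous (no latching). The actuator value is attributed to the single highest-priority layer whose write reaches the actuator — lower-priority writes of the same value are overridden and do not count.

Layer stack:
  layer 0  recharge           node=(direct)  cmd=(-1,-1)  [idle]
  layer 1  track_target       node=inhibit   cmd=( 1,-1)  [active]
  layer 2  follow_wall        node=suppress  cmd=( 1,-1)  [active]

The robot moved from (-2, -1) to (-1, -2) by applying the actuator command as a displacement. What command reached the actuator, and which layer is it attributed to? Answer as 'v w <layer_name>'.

displacement = (-1, -2) − (-2, -1) = (1, -1)
L0 recharge: idle → wire = none
L1 track_target: active, inhibitor → wire = none
L2 follow_wall: active, suppressor → wire = (1, -1)
actuator = (1, -1) — from layer 2 (follow_wall)

1 -1 follow_wall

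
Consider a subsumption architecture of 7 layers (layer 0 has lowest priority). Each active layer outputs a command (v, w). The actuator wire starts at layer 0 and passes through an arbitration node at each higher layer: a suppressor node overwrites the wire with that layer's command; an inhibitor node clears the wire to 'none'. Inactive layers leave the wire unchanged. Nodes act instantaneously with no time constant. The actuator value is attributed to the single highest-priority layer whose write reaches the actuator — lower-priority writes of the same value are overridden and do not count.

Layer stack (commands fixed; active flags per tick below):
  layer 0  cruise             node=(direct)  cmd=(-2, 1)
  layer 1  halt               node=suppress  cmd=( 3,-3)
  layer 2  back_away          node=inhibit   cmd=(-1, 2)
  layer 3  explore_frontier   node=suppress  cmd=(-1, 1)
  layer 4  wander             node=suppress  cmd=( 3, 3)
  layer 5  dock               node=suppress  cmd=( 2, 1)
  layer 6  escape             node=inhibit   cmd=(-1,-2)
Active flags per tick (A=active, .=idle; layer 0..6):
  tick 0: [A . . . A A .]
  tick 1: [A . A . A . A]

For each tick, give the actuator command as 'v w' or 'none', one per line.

2 1
none

tick 0:
  layer 0 (cruise) active — direct: (-2, 1)
  layer 1 (halt) idle — unchanged: (-2, 1)
  layer 2 (back_away) idle — unchanged: (-2, 1)
  layer 3 (explore_frontier) idle — unchanged: (-2, 1)
  layer 4 (wander) active — suppresses: (3, 3)
  layer 5 (dock) active — suppresses: (2, 1)
  layer 6 (escape) idle — unchanged: (2, 1)
  → actuator (2, 1)
tick 1:
  layer 0 (cruise) active — direct: (-2, 1)
  layer 1 (halt) idle — unchanged: (-2, 1)
  layer 2 (back_away) active — inhibits: none
  layer 3 (explore_frontier) idle — unchanged: none
  layer 4 (wander) active — suppresses: (3, 3)
  layer 5 (dock) idle — unchanged: (3, 3)
  layer 6 (escape) active — inhibits: none
  → actuator none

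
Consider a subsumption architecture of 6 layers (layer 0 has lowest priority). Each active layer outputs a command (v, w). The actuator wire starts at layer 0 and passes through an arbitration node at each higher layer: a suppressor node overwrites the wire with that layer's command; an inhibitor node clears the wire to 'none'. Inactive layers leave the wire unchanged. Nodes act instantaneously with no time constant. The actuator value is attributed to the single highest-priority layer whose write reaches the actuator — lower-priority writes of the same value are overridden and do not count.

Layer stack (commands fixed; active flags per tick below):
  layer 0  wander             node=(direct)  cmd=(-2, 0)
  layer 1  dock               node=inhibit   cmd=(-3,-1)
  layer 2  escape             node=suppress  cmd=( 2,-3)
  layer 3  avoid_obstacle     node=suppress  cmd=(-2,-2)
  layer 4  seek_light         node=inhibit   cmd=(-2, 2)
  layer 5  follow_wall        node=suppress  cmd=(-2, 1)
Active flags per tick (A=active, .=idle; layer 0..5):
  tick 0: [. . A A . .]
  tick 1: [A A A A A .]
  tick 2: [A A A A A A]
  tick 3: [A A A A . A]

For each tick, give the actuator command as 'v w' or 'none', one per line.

-2 -2
none
-2 1
-2 1

tick 0:
  L0 wander: idle → wire = none
  L1 dock: idle → wire stays none
  L2 escape: active, suppressor → wire = (2, -3)
  L3 avoid_obstacle: active, suppressor → wire = (-2, -2)
  L4 seek_light: idle → wire stays (-2, -2)
  L5 follow_wall: idle → wire stays (-2, -2)
  actuator = (-2, -2)
tick 1:
  L0 wander: active, feeds wire = (-2, 0)
  L1 dock: active, inhibitor → wire = none
  L2 escape: active, suppressor → wire = (2, -3)
  L3 avoid_obstacle: active, suppressor → wire = (-2, -2)
  L4 seek_light: active, inhibitor → wire = none
  L5 follow_wall: idle → wire stays none
  actuator = none
tick 2:
  L0 wander: active, feeds wire = (-2, 0)
  L1 dock: active, inhibitor → wire = none
  L2 escape: active, suppressor → wire = (2, -3)
  L3 avoid_obstacle: active, suppressor → wire = (-2, -2)
  L4 seek_light: active, inhibitor → wire = none
  L5 follow_wall: active, suppressor → wire = (-2, 1)
  actuator = (-2, 1)
tick 3:
  L0 wander: active, feeds wire = (-2, 0)
  L1 dock: active, inhibitor → wire = none
  L2 escape: active, suppressor → wire = (2, -3)
  L3 avoid_obstacle: active, suppressor → wire = (-2, -2)
  L4 seek_light: idle → wire stays (-2, -2)
  L5 follow_wall: active, suppressor → wire = (-2, 1)
  actuator = (-2, 1)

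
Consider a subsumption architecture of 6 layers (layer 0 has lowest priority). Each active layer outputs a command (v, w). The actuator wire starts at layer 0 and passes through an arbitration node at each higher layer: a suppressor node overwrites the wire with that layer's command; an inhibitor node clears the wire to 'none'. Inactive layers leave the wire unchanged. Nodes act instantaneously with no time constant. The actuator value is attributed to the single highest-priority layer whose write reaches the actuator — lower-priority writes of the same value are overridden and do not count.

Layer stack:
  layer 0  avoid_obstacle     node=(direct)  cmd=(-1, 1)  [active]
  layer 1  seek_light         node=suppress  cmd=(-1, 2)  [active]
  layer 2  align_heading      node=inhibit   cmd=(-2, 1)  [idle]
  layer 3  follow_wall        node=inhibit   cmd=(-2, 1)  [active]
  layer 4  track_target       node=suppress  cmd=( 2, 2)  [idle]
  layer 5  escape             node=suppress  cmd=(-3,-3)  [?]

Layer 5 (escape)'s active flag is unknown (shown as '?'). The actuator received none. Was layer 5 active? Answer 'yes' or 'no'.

If layer 5 is active=yes:
  actuator would be (-3, -3)
If layer 5 is active=no:
  actuator would be none
Observed none, so layer 5 was idle.

no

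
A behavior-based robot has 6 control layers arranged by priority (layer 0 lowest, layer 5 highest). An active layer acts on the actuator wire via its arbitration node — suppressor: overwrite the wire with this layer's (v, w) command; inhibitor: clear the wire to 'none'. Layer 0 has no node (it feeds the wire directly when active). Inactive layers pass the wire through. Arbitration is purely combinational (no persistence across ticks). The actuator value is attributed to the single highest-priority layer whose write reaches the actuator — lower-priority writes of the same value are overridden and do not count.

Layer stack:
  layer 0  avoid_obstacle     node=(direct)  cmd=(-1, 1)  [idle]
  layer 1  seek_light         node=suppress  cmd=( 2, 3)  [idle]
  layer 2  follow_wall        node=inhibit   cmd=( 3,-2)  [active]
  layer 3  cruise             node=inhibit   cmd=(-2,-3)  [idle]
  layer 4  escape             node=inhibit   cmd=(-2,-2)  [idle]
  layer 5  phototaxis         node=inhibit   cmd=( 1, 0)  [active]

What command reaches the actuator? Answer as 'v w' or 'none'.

layer 0 (avoid_obstacle) idle — none
layer 1 (seek_light) idle — unchanged: none
layer 2 (follow_wall) active — inhibits: none
layer 3 (cruise) idle — unchanged: none
layer 4 (escape) idle — unchanged: none
layer 5 (phototaxis) active — inhibits: none
→ actuator none

none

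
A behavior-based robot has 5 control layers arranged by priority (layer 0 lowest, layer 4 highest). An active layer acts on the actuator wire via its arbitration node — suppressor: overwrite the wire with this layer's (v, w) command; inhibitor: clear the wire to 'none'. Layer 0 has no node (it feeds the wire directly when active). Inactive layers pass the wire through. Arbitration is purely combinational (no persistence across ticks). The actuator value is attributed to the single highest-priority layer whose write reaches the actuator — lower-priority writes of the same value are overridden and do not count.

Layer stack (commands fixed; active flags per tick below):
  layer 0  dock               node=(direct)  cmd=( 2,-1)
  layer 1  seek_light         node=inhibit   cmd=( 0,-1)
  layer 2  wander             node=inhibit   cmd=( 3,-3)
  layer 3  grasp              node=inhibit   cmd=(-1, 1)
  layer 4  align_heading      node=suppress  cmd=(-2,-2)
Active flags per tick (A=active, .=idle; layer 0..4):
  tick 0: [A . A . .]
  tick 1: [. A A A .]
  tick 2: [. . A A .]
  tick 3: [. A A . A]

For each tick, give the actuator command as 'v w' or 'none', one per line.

tick 0:
  [0] dock on; wire := (2, -1)
  [1] seek_light off; pass (2, -1)
  [2] wander on (inhibit); wire := none
  [3] grasp off; pass none
  [4] align_heading off; pass none
  output none
tick 1:
  [0] dock off; wire := none
  [1] seek_light on (inhibit); wire := none
  [2] wander on (inhibit); wire := none
  [3] grasp on (inhibit); wire := none
  [4] align_heading off; pass none
  output none
tick 2:
  [0] dock off; wire := none
  [1] seek_light off; pass none
  [2] wander on (inhibit); wire := none
  [3] grasp on (inhibit); wire := none
  [4] align_heading off; pass none
  output none
tick 3:
  [0] dock off; wire := none
  [1] seek_light on (inhibit); wire := none
  [2] wander on (inhibit); wire := none
  [3] grasp off; pass none
  [4] align_heading on (suppress); wire := (-2, -2)
  output (-2, -2)

none
none
none
-2 -2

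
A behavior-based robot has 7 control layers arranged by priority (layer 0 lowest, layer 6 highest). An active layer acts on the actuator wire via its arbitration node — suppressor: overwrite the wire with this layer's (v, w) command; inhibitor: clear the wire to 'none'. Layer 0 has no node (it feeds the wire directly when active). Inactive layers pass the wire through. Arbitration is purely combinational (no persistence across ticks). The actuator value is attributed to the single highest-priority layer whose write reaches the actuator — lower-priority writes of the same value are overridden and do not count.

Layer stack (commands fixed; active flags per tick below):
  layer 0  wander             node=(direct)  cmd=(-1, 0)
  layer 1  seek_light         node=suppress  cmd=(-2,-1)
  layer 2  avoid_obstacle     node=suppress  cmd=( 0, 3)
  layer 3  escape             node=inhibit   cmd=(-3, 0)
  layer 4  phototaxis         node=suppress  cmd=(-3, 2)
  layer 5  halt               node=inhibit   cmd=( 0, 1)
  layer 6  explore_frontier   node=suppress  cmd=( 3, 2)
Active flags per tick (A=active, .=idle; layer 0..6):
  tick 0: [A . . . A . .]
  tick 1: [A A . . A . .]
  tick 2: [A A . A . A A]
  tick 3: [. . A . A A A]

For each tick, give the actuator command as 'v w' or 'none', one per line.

tick 0:
  [0] wander on; wire := (-1, 0)
  [1] seek_light off; pass (-1, 0)
  [2] avoid_obstacle off; pass (-1, 0)
  [3] escape off; pass (-1, 0)
  [4] phototaxis on (suppress); wire := (-3, 2)
  [5] halt off; pass (-3, 2)
  [6] explore_frontier off; pass (-3, 2)
  output (-3, 2)
tick 1:
  [0] wander on; wire := (-1, 0)
  [1] seek_light on (suppress); wire := (-2, -1)
  [2] avoid_obstacle off; pass (-2, -1)
  [3] escape off; pass (-2, -1)
  [4] phototaxis on (suppress); wire := (-3, 2)
  [5] halt off; pass (-3, 2)
  [6] explore_frontier off; pass (-3, 2)
  output (-3, 2)
tick 2:
  [0] wander on; wire := (-1, 0)
  [1] seek_light on (suppress); wire := (-2, -1)
  [2] avoid_obstacle off; pass (-2, -1)
  [3] escape on (inhibit); wire := none
  [4] phototaxis off; pass none
  [5] halt on (inhibit); wire := none
  [6] explore_frontier on (suppress); wire := (3, 2)
  output (3, 2)
tick 3:
  [0] wander off; wire := none
  [1] seek_light off; pass none
  [2] avoid_obstacle on (suppress); wire := (0, 3)
  [3] escape off; pass (0, 3)
  [4] phototaxis on (suppress); wire := (-3, 2)
  [5] halt on (inhibit); wire := none
  [6] explore_frontier on (suppress); wire := (3, 2)
  output (3, 2)

-3 2
-3 2
3 2
3 2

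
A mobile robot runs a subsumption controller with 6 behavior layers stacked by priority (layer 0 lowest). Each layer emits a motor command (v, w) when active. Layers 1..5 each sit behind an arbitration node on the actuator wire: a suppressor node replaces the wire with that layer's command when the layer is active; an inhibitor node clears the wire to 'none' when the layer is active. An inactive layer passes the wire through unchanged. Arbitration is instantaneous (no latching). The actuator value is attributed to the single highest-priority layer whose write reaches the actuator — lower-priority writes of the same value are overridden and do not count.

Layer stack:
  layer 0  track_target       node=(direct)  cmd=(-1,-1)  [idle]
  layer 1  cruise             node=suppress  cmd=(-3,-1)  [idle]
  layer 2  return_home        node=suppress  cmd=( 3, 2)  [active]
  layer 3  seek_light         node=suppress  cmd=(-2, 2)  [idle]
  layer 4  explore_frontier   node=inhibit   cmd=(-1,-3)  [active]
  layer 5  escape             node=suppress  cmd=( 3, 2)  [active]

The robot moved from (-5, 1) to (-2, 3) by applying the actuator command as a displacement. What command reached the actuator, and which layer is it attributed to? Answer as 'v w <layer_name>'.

3 2 escape

displacement = (-2, 3) − (-5, 1) = (3, 2)
layer 0 (track_target) idle — none
layer 1 (cruise) idle — unchanged: none
layer 2 (return_home) active — suppresses: (3, 2)
layer 3 (seek_light) idle — unchanged: (3, 2)
layer 4 (explore_frontier) active — inhibits: none
layer 5 (escape) active — suppresses: (3, 2)
→ actuator (3, 2) — from layer 5 (escape)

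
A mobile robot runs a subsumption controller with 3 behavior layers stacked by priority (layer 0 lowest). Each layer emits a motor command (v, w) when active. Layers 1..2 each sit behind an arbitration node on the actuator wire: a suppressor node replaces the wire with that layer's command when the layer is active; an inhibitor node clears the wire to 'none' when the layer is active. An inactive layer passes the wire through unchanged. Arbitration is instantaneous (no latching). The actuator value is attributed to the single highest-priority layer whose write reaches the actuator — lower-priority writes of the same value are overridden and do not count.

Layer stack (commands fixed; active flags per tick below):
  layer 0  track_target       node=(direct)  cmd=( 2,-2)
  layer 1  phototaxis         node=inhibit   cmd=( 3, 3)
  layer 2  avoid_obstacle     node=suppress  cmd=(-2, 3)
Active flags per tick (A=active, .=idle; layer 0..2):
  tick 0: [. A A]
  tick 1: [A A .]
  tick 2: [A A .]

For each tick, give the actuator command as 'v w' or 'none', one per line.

tick 0:
  layer 0 (track_target) idle — none
  layer 1 (phototaxis) active — inhibits: none
  layer 2 (avoid_obstacle) active — suppresses: (-2, 3)
  → actuator (-2, 3)
tick 1:
  layer 0 (track_target) active — direct: (2, -2)
  layer 1 (phototaxis) active — inhibits: none
  layer 2 (avoid_obstacle) idle — unchanged: none
  → actuator none
tick 2:
  layer 0 (track_target) active — direct: (2, -2)
  layer 1 (phototaxis) active — inhibits: none
  layer 2 (avoid_obstacle) idle — unchanged: none
  → actuator none

-2 3
none
none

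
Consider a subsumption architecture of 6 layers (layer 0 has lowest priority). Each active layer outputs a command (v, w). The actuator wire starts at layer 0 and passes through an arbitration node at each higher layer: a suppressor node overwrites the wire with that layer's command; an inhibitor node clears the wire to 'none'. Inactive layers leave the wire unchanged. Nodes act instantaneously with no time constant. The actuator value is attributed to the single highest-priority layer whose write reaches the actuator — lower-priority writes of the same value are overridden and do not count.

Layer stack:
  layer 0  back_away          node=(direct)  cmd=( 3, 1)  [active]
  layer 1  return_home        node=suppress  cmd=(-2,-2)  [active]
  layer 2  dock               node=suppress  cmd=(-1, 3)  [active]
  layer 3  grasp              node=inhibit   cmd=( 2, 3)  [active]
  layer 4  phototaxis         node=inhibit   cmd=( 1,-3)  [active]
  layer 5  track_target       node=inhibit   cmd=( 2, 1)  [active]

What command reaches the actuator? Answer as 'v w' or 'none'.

[0] back_away on; wire := (3, 1)
[1] return_home on (suppress); wire := (-2, -2)
[2] dock on (suppress); wire := (-1, 3)
[3] grasp on (inhibit); wire := none
[4] phototaxis on (inhibit); wire := none
[5] track_target on (inhibit); wire := none
output none

none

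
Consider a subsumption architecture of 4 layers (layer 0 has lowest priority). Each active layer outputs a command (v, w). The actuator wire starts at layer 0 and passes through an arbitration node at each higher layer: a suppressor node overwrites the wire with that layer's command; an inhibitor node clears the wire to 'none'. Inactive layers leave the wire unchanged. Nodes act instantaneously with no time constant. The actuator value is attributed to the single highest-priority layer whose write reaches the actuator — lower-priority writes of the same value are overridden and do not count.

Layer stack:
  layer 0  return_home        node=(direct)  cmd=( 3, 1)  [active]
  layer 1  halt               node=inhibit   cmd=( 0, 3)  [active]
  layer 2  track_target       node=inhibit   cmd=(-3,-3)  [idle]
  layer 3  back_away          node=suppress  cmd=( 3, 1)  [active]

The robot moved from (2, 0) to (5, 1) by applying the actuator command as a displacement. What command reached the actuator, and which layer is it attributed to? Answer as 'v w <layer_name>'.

3 1 back_away

displacement = (5, 1) − (2, 0) = (3, 1)
L0 return_home: active, feeds wire = (3, 1)
L1 halt: active, inhibitor → wire = none
L2 track_target: idle → wire stays none
L3 back_away: active, suppressor → wire = (3, 1)
actuator = (3, 1) — from layer 3 (back_away)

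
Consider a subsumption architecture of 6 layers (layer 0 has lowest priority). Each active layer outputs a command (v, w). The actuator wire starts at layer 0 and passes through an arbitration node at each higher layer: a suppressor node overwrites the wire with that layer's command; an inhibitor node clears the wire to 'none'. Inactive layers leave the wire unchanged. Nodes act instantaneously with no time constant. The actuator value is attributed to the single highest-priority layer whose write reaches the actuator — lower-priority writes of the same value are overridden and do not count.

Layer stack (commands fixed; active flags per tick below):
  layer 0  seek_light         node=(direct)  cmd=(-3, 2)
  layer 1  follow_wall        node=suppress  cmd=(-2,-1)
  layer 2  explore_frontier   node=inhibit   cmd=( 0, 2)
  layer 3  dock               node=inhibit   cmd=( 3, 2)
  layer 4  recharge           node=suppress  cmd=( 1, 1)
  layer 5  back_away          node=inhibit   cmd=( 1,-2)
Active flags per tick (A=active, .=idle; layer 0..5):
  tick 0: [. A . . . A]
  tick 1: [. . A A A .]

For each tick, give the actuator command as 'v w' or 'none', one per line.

none
1 1

tick 0:
  layer 0 (seek_light) idle — none
  layer 1 (follow_wall) active — suppresses: (-2, -1)
  layer 2 (explore_frontier) idle — unchanged: (-2, -1)
  layer 3 (dock) idle — unchanged: (-2, -1)
  layer 4 (recharge) idle — unchanged: (-2, -1)
  layer 5 (back_away) active — inhibits: none
  → actuator none
tick 1:
  layer 0 (seek_light) idle — none
  layer 1 (follow_wall) idle — unchanged: none
  layer 2 (explore_frontier) active — inhibits: none
  layer 3 (dock) active — inhibits: none
  layer 4 (recharge) active — suppresses: (1, 1)
  layer 5 (back_away) idle — unchanged: (1, 1)
  → actuator (1, 1)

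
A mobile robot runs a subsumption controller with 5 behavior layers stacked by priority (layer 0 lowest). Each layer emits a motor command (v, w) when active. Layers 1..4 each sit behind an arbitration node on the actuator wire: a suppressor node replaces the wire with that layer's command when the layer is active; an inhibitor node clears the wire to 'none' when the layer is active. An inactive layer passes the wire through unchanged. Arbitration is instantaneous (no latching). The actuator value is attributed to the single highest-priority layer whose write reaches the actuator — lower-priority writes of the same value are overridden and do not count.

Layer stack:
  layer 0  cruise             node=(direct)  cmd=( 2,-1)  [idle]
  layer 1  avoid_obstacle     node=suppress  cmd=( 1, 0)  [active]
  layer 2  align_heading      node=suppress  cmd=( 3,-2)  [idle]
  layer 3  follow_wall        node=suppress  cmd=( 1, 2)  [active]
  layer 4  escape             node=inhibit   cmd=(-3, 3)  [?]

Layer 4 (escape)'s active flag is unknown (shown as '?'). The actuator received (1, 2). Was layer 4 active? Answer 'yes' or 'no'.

no

If layer 4 is active=yes:
  actuator would be none
If layer 4 is active=no:
  actuator would be (1, 2)
Observed (1, 2), so layer 4 was idle.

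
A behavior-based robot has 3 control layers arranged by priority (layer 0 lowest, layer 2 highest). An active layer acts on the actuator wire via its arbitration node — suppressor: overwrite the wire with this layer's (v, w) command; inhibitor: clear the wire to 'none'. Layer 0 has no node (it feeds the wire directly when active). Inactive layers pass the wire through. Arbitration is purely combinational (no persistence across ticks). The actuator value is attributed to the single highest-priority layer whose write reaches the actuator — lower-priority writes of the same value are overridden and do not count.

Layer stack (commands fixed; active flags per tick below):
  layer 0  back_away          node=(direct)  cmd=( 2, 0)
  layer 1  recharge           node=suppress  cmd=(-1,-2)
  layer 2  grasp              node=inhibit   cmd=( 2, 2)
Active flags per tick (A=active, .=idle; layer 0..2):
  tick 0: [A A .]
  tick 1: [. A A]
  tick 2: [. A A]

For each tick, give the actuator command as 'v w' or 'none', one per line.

tick 0:
  [0] back_away on; wire := (2, 0)
  [1] recharge on (suppress); wire := (-1, -2)
  [2] grasp off; pass (-1, -2)
  output (-1, -2)
tick 1:
  [0] back_away off; wire := none
  [1] recharge on (suppress); wire := (-1, -2)
  [2] grasp on (inhibit); wire := none
  output none
tick 2:
  [0] back_away off; wire := none
  [1] recharge on (suppress); wire := (-1, -2)
  [2] grasp on (inhibit); wire := none
  output none

-1 -2
none
none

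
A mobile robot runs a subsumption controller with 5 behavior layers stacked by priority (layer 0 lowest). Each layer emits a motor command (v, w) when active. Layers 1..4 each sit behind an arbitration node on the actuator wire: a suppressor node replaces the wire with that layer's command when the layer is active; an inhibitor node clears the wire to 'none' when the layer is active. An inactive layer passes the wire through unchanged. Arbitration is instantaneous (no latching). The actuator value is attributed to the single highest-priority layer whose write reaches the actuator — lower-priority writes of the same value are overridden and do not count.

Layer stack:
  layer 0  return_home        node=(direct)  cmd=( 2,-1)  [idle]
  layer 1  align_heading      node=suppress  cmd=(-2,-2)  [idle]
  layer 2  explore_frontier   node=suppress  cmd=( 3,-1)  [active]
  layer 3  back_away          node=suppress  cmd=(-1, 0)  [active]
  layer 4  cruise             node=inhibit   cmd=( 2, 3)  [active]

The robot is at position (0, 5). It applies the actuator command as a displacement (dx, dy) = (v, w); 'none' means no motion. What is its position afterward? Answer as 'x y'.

layer 0 (return_home) idle — none
layer 1 (align_heading) idle — unchanged: none
layer 2 (explore_frontier) active — suppresses: (3, -1)
layer 3 (back_away) active — suppresses: (-1, 0)
layer 4 (cruise) active — inhibits: none
→ actuator none
position: (0, 5) + none = (0, 5)

0 5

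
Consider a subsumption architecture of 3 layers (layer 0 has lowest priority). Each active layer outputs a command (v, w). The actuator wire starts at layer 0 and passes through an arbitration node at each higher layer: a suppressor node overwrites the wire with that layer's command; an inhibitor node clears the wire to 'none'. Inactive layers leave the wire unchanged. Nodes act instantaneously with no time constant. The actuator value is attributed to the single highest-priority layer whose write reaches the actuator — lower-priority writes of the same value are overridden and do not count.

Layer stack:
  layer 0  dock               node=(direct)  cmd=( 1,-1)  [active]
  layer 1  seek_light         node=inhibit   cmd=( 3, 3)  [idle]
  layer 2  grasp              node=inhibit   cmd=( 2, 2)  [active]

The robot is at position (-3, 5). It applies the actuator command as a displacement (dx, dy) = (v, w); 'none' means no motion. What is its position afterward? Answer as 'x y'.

-3 5

[0] dock on; wire := (1, -1)
[1] seek_light off; pass (1, -1)
[2] grasp on (inhibit); wire := none
output none
position: (-3, 5) + none = (-3, 5)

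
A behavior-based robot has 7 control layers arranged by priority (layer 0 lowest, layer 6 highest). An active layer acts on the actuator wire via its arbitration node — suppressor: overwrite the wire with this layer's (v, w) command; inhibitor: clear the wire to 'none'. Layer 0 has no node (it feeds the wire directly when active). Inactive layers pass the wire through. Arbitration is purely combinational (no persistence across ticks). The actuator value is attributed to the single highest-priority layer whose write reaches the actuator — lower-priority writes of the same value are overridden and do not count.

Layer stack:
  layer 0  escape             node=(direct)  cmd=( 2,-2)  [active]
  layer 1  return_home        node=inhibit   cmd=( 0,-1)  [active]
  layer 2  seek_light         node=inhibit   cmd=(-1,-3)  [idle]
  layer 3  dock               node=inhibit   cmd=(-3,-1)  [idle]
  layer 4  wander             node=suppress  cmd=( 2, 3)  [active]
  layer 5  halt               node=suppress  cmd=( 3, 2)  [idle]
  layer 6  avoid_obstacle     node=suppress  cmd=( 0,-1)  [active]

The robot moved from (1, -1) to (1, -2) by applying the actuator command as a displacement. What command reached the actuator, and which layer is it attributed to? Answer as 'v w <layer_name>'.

0 -1 avoid_obstacle

displacement = (1, -2) − (1, -1) = (0, -1)
[0] escape on; wire := (2, -2)
[1] return_home on (inhibit); wire := none
[2] seek_light off; pass none
[3] dock off; pass none
[4] wander on (suppress); wire := (2, 3)
[5] halt off; pass (2, 3)
[6] avoid_obstacle on (suppress); wire := (0, -1)
output (0, -1) — from layer 6 (avoid_obstacle)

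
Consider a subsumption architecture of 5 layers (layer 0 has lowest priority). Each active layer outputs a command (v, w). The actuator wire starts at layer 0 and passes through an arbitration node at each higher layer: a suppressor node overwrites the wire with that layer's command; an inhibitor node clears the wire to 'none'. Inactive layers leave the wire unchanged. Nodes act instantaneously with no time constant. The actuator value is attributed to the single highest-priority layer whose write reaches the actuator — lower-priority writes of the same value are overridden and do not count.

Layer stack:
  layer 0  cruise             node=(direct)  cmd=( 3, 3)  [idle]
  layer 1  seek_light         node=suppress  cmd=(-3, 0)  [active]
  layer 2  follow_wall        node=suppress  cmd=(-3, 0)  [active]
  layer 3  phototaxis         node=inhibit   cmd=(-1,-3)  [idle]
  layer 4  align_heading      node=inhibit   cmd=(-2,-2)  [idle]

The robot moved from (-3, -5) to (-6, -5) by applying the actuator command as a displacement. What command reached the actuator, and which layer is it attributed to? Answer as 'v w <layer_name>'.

displacement = (-6, -5) − (-3, -5) = (-3, 0)
L0 cruise: idle → wire = none
L1 seek_light: active, suppressor → wire = (-3, 0)
L2 follow_wall: active, suppressor → wire = (-3, 0)
L3 phototaxis: idle → wire stays (-3, 0)
L4 align_heading: idle → wire stays (-3, 0)
actuator = (-3, 0) — from layer 2 (follow_wall)

-3 0 follow_wall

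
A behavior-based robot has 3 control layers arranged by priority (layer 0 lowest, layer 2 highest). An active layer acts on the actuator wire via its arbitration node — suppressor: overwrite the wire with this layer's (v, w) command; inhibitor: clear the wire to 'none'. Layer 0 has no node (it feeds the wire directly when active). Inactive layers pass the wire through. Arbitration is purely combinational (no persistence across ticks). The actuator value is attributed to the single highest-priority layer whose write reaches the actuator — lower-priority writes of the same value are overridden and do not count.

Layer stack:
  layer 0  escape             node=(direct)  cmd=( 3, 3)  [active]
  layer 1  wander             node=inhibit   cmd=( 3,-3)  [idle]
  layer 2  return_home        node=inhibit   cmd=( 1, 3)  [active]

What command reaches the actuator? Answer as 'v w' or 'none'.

[0] escape on; wire := (3, 3)
[1] wander off; pass (3, 3)
[2] return_home on (inhibit); wire := none
output none

none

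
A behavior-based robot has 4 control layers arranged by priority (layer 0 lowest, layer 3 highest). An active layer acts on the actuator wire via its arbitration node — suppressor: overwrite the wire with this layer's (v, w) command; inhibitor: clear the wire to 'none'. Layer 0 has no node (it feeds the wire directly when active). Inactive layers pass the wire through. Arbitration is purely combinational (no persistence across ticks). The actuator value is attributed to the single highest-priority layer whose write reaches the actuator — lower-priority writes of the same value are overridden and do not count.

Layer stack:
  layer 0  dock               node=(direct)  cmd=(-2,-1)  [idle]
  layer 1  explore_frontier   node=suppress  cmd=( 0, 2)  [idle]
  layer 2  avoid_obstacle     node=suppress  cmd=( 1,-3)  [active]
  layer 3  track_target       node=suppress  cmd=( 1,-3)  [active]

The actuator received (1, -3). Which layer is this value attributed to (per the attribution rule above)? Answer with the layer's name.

[0] dock off; wire := none
[1] explore_frontier off; pass none
[2] avoid_obstacle on (suppress); wire := (1, -3)
[3] track_target on (suppress); wire := (1, -3)
output (1, -3)
last writer: layer 3 = track_target

track_target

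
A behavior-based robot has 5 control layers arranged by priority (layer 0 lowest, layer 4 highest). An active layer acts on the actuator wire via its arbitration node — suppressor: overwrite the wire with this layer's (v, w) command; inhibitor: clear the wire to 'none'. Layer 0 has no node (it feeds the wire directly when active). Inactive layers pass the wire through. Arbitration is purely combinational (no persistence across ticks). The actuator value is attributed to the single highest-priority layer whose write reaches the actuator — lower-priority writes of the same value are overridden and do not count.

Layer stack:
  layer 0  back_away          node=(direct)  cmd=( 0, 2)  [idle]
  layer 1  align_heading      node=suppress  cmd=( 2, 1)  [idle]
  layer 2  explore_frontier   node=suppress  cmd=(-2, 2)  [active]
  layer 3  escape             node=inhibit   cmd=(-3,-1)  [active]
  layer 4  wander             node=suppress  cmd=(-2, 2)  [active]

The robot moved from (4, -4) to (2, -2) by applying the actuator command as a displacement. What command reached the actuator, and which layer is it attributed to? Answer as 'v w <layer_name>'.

displacement = (2, -2) − (4, -4) = (-2, 2)
L0 back_away: idle → wire = none
L1 align_heading: idle → wire stays none
L2 explore_frontier: active, suppressor → wire = (-2, 2)
L3 escape: active, inhibitor → wire = none
L4 wander: active, suppressor → wire = (-2, 2)
actuator = (-2, 2) — from layer 4 (wander)

-2 2 wander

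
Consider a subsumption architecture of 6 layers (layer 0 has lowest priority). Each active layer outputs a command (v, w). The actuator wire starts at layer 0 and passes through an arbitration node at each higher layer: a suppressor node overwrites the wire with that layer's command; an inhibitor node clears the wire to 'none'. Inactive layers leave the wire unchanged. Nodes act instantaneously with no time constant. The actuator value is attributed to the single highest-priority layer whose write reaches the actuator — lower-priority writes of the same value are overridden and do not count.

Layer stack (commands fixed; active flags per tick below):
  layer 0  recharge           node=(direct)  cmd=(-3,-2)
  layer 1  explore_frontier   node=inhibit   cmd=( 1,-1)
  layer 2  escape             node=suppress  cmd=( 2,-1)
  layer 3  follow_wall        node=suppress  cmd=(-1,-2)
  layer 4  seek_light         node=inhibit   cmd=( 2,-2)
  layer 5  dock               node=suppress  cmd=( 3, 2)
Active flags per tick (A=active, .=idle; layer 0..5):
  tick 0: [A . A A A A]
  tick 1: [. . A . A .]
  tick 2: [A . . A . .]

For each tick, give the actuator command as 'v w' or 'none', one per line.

tick 0:
  L0 recharge: active, feeds wire = (-3, -2)
  L1 explore_frontier: idle → wire stays (-3, -2)
  L2 escape: active, suppressor → wire = (2, -1)
  L3 follow_wall: active, suppressor → wire = (-1, -2)
  L4 seek_light: active, inhibitor → wire = none
  L5 dock: active, suppressor → wire = (3, 2)
  actuator = (3, 2)
tick 1:
  L0 recharge: idle → wire = none
  L1 explore_frontier: idle → wire stays none
  L2 escape: active, suppressor → wire = (2, -1)
  L3 follow_wall: idle → wire stays (2, -1)
  L4 seek_light: active, inhibitor → wire = none
  L5 dock: idle → wire stays none
  actuator = none
tick 2:
  L0 recharge: active, feeds wire = (-3, -2)
  L1 explore_frontier: idle → wire stays (-3, -2)
  L2 escape: idle → wire stays (-3, -2)
  L3 follow_wall: active, suppressor → wire = (-1, -2)
  L4 seek_light: idle → wire stays (-1, -2)
  L5 dock: idle → wire stays (-1, -2)
  actuator = (-1, -2)

3 2
none
-1 -2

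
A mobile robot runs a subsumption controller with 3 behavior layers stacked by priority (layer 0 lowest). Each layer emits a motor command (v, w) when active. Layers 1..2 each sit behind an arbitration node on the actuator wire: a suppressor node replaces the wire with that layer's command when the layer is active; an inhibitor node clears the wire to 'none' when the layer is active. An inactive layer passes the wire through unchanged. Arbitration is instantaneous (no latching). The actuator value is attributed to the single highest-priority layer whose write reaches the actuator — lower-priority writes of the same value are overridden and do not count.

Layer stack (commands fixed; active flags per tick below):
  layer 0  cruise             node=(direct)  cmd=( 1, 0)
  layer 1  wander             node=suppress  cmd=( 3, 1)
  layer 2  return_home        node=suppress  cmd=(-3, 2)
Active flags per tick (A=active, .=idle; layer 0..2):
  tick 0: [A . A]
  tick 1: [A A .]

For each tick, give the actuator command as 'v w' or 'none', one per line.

tick 0:
  L0 cruise: active, feeds wire = (1, 0)
  L1 wander: idle → wire stays (1, 0)
  L2 return_home: active, suppressor → wire = (-3, 2)
  actuator = (-3, 2)
tick 1:
  L0 cruise: active, feeds wire = (1, 0)
  L1 wander: active, suppressor → wire = (3, 1)
  L2 return_home: idle → wire stays (3, 1)
  actuator = (3, 1)

-3 2
3 1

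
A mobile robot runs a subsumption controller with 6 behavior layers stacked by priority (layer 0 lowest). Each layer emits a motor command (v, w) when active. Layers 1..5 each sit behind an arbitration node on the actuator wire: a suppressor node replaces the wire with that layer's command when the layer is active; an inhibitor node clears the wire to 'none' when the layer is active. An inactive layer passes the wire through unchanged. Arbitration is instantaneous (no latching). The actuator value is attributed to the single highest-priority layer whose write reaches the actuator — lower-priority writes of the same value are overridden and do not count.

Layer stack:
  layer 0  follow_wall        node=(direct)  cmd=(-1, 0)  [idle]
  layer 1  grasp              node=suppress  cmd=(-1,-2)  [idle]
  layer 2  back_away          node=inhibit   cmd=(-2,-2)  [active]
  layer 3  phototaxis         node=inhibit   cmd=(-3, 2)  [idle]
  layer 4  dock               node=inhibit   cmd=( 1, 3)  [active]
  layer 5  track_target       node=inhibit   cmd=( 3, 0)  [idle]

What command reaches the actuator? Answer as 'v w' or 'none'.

none

layer 0 (follow_wall) idle — none
layer 1 (grasp) idle — unchanged: none
layer 2 (back_away) active — inhibits: none
layer 3 (phototaxis) idle — unchanged: none
layer 4 (dock) active — inhibits: none
layer 5 (track_target) idle — unchanged: none
→ actuator none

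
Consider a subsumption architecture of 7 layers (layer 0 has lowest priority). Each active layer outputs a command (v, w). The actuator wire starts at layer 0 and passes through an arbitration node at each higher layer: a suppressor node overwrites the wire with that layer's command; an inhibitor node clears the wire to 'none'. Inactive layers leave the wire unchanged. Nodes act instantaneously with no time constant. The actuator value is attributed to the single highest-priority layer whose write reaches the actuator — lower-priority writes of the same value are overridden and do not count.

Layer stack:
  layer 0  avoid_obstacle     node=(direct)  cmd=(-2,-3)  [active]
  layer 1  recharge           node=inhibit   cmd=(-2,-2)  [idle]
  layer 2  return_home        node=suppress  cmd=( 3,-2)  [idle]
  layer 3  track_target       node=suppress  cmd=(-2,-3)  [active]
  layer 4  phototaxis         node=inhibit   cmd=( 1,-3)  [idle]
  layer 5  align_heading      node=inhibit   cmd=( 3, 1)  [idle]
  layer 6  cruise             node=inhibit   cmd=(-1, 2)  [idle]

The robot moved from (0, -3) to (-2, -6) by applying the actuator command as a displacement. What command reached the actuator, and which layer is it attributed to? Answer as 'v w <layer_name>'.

displacement = (-2, -6) − (0, -3) = (-2, -3)
layer 0 (avoid_obstacle) active — direct: (-2, -3)
layer 1 (recharge) idle — unchanged: (-2, -3)
layer 2 (return_home) idle — unchanged: (-2, -3)
layer 3 (track_target) active — suppresses: (-2, -3)
layer 4 (phototaxis) idle — unchanged: (-2, -3)
layer 5 (align_heading) idle — unchanged: (-2, -3)
layer 6 (cruise) idle — unchanged: (-2, -3)
→ actuator (-2, -3) — from layer 3 (track_target)

-2 -3 track_target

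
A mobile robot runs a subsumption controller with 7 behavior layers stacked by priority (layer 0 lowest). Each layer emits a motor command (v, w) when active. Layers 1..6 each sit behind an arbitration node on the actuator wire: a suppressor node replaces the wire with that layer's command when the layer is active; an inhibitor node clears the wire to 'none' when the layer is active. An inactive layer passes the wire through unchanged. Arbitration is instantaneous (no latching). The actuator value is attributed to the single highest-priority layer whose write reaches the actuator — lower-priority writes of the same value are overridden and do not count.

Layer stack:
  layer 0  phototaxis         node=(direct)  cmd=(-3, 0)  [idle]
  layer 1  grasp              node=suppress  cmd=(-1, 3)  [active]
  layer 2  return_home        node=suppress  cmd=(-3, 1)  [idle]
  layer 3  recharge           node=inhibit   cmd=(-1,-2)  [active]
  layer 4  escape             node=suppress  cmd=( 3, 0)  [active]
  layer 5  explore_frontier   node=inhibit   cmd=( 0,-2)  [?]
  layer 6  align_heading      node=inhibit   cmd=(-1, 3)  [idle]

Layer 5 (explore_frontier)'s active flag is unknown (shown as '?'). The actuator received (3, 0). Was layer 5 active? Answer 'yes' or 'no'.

no

If layer 5 is active=yes:
  actuator would be none
If layer 5 is active=no:
  actuator would be (3, 0)
Observed (3, 0), so layer 5 was idle.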